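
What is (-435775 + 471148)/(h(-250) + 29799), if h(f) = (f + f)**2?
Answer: 2721/21523 ≈ 0.12642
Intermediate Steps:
h(f) = 4*f**2 (h(f) = (2*f)**2 = 4*f**2)
(-435775 + 471148)/(h(-250) + 29799) = (-435775 + 471148)/(4*(-250)**2 + 29799) = 35373/(4*62500 + 29799) = 35373/(250000 + 29799) = 35373/279799 = 35373*(1/279799) = 2721/21523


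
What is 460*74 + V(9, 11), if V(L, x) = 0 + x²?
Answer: 34161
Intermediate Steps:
V(L, x) = x²
460*74 + V(9, 11) = 460*74 + 11² = 34040 + 121 = 34161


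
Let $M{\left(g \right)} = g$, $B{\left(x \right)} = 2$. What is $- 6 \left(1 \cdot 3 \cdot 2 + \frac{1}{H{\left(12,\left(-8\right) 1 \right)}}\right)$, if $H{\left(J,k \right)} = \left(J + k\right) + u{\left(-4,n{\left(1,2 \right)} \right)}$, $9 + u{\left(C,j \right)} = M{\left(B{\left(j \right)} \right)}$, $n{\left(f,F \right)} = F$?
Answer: $-34$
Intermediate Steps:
$u{\left(C,j \right)} = -7$ ($u{\left(C,j \right)} = -9 + 2 = -7$)
$H{\left(J,k \right)} = -7 + J + k$ ($H{\left(J,k \right)} = \left(J + k\right) - 7 = -7 + J + k$)
$- 6 \left(1 \cdot 3 \cdot 2 + \frac{1}{H{\left(12,\left(-8\right) 1 \right)}}\right) = - 6 \left(1 \cdot 3 \cdot 2 + \frac{1}{-7 + 12 - 8}\right) = - 6 \left(3 \cdot 2 + \frac{1}{-7 + 12 - 8}\right) = - 6 \left(6 + \frac{1}{-3}\right) = - 6 \left(6 - \frac{1}{3}\right) = \left(-6\right) \frac{17}{3} = -34$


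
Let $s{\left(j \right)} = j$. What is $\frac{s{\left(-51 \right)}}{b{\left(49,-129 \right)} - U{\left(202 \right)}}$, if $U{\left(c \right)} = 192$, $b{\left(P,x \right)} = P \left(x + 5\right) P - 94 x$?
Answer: $\frac{51}{285790} \approx 0.00017845$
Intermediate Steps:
$b{\left(P,x \right)} = - 94 x + P^{2} \left(5 + x\right)$ ($b{\left(P,x \right)} = P \left(5 + x\right) P - 94 x = P^{2} \left(5 + x\right) - 94 x = - 94 x + P^{2} \left(5 + x\right)$)
$\frac{s{\left(-51 \right)}}{b{\left(49,-129 \right)} - U{\left(202 \right)}} = - \frac{51}{\left(\left(-94\right) \left(-129\right) + 5 \cdot 49^{2} - 129 \cdot 49^{2}\right) - 192} = - \frac{51}{\left(12126 + 5 \cdot 2401 - 309729\right) - 192} = - \frac{51}{\left(12126 + 12005 - 309729\right) - 192} = - \frac{51}{-285598 - 192} = - \frac{51}{-285790} = \left(-51\right) \left(- \frac{1}{285790}\right) = \frac{51}{285790}$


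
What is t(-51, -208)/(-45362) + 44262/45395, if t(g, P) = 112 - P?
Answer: 996643222/1029603995 ≈ 0.96799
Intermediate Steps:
t(-51, -208)/(-45362) + 44262/45395 = (112 - 1*(-208))/(-45362) + 44262/45395 = (112 + 208)*(-1/45362) + 44262*(1/45395) = 320*(-1/45362) + 44262/45395 = -160/22681 + 44262/45395 = 996643222/1029603995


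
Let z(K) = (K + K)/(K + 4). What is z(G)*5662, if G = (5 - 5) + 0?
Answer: 0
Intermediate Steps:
G = 0 (G = 0 + 0 = 0)
z(K) = 2*K/(4 + K) (z(K) = (2*K)/(4 + K) = 2*K/(4 + K))
z(G)*5662 = (2*0/(4 + 0))*5662 = (2*0/4)*5662 = (2*0*(¼))*5662 = 0*5662 = 0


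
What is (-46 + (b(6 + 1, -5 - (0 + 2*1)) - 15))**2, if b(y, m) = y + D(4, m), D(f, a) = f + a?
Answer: 3249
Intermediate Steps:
D(f, a) = a + f
b(y, m) = 4 + m + y (b(y, m) = y + (m + 4) = y + (4 + m) = 4 + m + y)
(-46 + (b(6 + 1, -5 - (0 + 2*1)) - 15))**2 = (-46 + ((4 + (-5 - (0 + 2*1)) + (6 + 1)) - 15))**2 = (-46 + ((4 + (-5 - (0 + 2)) + 7) - 15))**2 = (-46 + ((4 + (-5 - 1*2) + 7) - 15))**2 = (-46 + ((4 + (-5 - 2) + 7) - 15))**2 = (-46 + ((4 - 7 + 7) - 15))**2 = (-46 + (4 - 15))**2 = (-46 - 11)**2 = (-57)**2 = 3249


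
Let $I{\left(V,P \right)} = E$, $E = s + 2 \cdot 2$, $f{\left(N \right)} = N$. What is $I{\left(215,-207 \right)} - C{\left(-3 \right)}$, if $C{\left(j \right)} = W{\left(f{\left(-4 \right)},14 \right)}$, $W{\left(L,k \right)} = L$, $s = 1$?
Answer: $9$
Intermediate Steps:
$E = 5$ ($E = 1 + 2 \cdot 2 = 1 + 4 = 5$)
$C{\left(j \right)} = -4$
$I{\left(V,P \right)} = 5$
$I{\left(215,-207 \right)} - C{\left(-3 \right)} = 5 - -4 = 5 + 4 = 9$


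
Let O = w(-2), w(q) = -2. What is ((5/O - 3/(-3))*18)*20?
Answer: -540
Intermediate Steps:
O = -2
((5/O - 3/(-3))*18)*20 = ((5/(-2) - 3/(-3))*18)*20 = ((5*(-½) - 3*(-⅓))*18)*20 = ((-5/2 + 1)*18)*20 = -3/2*18*20 = -27*20 = -540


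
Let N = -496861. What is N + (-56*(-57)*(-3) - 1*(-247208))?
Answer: -259229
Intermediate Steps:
N + (-56*(-57)*(-3) - 1*(-247208)) = -496861 + (-56*(-57)*(-3) - 1*(-247208)) = -496861 + (3192*(-3) + 247208) = -496861 + (-9576 + 247208) = -496861 + 237632 = -259229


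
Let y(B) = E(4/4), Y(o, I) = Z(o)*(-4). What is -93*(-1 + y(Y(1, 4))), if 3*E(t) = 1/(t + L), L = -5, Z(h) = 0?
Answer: 403/4 ≈ 100.75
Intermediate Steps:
E(t) = 1/(3*(-5 + t)) (E(t) = 1/(3*(t - 5)) = 1/(3*(-5 + t)))
Y(o, I) = 0 (Y(o, I) = 0*(-4) = 0)
y(B) = -1/12 (y(B) = 1/(3*(-5 + 4/4)) = 1/(3*(-5 + 4*(¼))) = 1/(3*(-5 + 1)) = (⅓)/(-4) = (⅓)*(-¼) = -1/12)
-93*(-1 + y(Y(1, 4))) = -93*(-1 - 1/12) = -93*(-13/12) = 403/4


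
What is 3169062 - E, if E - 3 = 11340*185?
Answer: 1071159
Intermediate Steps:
E = 2097903 (E = 3 + 11340*185 = 3 + 2097900 = 2097903)
3169062 - E = 3169062 - 1*2097903 = 3169062 - 2097903 = 1071159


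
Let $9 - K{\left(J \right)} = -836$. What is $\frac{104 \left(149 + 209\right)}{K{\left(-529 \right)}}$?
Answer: $\frac{2864}{65} \approx 44.062$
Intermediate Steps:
$K{\left(J \right)} = 845$ ($K{\left(J \right)} = 9 - -836 = 9 + 836 = 845$)
$\frac{104 \left(149 + 209\right)}{K{\left(-529 \right)}} = \frac{104 \left(149 + 209\right)}{845} = 104 \cdot 358 \cdot \frac{1}{845} = 37232 \cdot \frac{1}{845} = \frac{2864}{65}$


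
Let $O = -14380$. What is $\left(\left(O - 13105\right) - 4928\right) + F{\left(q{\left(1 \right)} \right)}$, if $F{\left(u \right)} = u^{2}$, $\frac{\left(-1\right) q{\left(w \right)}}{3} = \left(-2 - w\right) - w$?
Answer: $-32269$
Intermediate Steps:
$q{\left(w \right)} = 6 + 6 w$ ($q{\left(w \right)} = - 3 \left(\left(-2 - w\right) - w\right) = - 3 \left(-2 - 2 w\right) = 6 + 6 w$)
$\left(\left(O - 13105\right) - 4928\right) + F{\left(q{\left(1 \right)} \right)} = \left(\left(-14380 - 13105\right) - 4928\right) + \left(6 + 6 \cdot 1\right)^{2} = \left(-27485 - 4928\right) + \left(6 + 6\right)^{2} = -32413 + 12^{2} = -32413 + 144 = -32269$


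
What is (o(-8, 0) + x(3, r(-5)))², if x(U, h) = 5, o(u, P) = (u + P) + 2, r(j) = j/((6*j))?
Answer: 1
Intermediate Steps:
r(j) = ⅙ (r(j) = j*(1/(6*j)) = ⅙)
o(u, P) = 2 + P + u (o(u, P) = (P + u) + 2 = 2 + P + u)
(o(-8, 0) + x(3, r(-5)))² = ((2 + 0 - 8) + 5)² = (-6 + 5)² = (-1)² = 1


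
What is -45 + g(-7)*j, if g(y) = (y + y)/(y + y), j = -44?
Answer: -89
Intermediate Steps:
g(y) = 1 (g(y) = (2*y)/((2*y)) = (2*y)*(1/(2*y)) = 1)
-45 + g(-7)*j = -45 + 1*(-44) = -45 - 44 = -89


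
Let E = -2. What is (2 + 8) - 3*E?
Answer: 16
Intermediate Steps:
(2 + 8) - 3*E = (2 + 8) - 3*(-2) = 10 + 6 = 16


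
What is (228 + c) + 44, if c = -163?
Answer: 109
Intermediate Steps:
(228 + c) + 44 = (228 - 163) + 44 = 65 + 44 = 109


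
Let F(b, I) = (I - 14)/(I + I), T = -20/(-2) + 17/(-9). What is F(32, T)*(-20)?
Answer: 530/73 ≈ 7.2603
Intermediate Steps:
T = 73/9 (T = -20*(-½) + 17*(-⅑) = 10 - 17/9 = 73/9 ≈ 8.1111)
F(b, I) = (-14 + I)/(2*I) (F(b, I) = (-14 + I)/((2*I)) = (-14 + I)*(1/(2*I)) = (-14 + I)/(2*I))
F(32, T)*(-20) = ((-14 + 73/9)/(2*(73/9)))*(-20) = ((½)*(9/73)*(-53/9))*(-20) = -53/146*(-20) = 530/73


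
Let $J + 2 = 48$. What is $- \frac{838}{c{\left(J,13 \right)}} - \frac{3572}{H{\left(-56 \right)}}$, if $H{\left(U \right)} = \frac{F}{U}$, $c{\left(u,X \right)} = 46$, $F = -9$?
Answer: $- \frac{4604507}{207} \approx -22244.0$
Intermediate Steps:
$J = 46$ ($J = -2 + 48 = 46$)
$H{\left(U \right)} = - \frac{9}{U}$
$- \frac{838}{c{\left(J,13 \right)}} - \frac{3572}{H{\left(-56 \right)}} = - \frac{838}{46} - \frac{3572}{\left(-9\right) \frac{1}{-56}} = \left(-838\right) \frac{1}{46} - \frac{3572}{\left(-9\right) \left(- \frac{1}{56}\right)} = - \frac{419}{23} - \frac{3572}{\frac{9}{56}} = - \frac{419}{23} - \frac{200032}{9} = - \frac{4604507}{207}$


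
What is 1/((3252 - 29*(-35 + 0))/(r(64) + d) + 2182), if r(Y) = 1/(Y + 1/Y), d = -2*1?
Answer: 8130/257761 ≈ 0.031541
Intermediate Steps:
d = -2
1/((3252 - 29*(-35 + 0))/(r(64) + d) + 2182) = 1/((3252 - 29*(-35 + 0))/(64/(1 + 64**2) - 2) + 2182) = 1/((3252 - 29*(-35))/(64/(1 + 4096) - 2) + 2182) = 1/((3252 + 1015)/(64/4097 - 2) + 2182) = 1/(4267/(64*(1/4097) - 2) + 2182) = 1/(4267/(64/4097 - 2) + 2182) = 1/(4267/(-8130/4097) + 2182) = 1/(4267*(-4097/8130) + 2182) = 1/(-17481899/8130 + 2182) = 1/(257761/8130) = 8130/257761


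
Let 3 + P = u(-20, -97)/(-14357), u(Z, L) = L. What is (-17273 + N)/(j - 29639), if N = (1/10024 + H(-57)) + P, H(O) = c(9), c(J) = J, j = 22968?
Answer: 354995979853/137150583304 ≈ 2.5884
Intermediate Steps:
H(O) = 9
P = -42974/14357 (P = -3 - 97/(-14357) = -3 - 97*(-1/14357) = -3 + 97/14357 = -42974/14357 ≈ -2.9932)
N = 123496299/20559224 (N = (1/10024 + 9) - 42974/14357 = 90217/10024 - 42974/14357 = 123496299/20559224 ≈ 6.0069)
(-17273 + N)/(j - 29639) = (-17273 + 123496299/20559224)/(22968 - 29639) = -354995979853/20559224/(-6671) = -354995979853/20559224*(-1/6671) = 354995979853/137150583304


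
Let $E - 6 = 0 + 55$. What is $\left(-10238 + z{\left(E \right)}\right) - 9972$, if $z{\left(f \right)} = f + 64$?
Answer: $-20085$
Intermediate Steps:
$E = 61$ ($E = 6 + \left(0 + 55\right) = 6 + 55 = 61$)
$z{\left(f \right)} = 64 + f$
$\left(-10238 + z{\left(E \right)}\right) - 9972 = \left(-10238 + \left(64 + 61\right)\right) - 9972 = \left(-10238 + 125\right) - 9972 = -10113 - 9972 = -20085$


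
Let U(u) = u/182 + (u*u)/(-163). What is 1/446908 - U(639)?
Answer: 2368940081449/946998052 ≈ 2501.5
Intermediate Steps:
U(u) = -u²/163 + u/182 (U(u) = u*(1/182) + u²*(-1/163) = u/182 - u²/163 = -u²/163 + u/182)
1/446908 - U(639) = 1/446908 - 639*(163 - 182*639)/29666 = 1/446908 - 639*(163 - 116298)/29666 = 1/446908 - 639*(-116135)/29666 = 1/446908 - 1*(-74210265/29666) = 1/446908 + 74210265/29666 = 2368940081449/946998052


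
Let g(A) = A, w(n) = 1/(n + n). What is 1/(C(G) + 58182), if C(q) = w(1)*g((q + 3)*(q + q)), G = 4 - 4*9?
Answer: 1/59110 ≈ 1.6918e-5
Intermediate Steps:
w(n) = 1/(2*n)
G = -32 (G = 4 - 36 = -32)
C(q) = q*(3 + q) (C(q) = ((½)/1)*((q + 3)*(q + q)) = ((½)*1)*((3 + q)*(2*q)) = (2*q*(3 + q))/2 = q*(3 + q))
1/(C(G) + 58182) = 1/(-32*(3 - 32) + 58182) = 1/(-32*(-29) + 58182) = 1/(928 + 58182) = 1/59110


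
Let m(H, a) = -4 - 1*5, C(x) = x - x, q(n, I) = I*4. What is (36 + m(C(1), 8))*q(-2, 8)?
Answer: 864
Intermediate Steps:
q(n, I) = 4*I
C(x) = 0
m(H, a) = -9 (m(H, a) = -4 - 5 = -9)
(36 + m(C(1), 8))*q(-2, 8) = (36 - 9)*(4*8) = 27*32 = 864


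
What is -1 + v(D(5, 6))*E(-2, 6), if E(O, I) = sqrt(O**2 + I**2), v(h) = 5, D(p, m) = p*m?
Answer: -1 + 10*sqrt(10) ≈ 30.623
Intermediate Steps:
D(p, m) = m*p
E(O, I) = sqrt(I**2 + O**2)
-1 + v(D(5, 6))*E(-2, 6) = -1 + 5*sqrt(6**2 + (-2)**2) = -1 + 5*sqrt(36 + 4) = -1 + 5*sqrt(40) = -1 + 5*(2*sqrt(10)) = -1 + 10*sqrt(10)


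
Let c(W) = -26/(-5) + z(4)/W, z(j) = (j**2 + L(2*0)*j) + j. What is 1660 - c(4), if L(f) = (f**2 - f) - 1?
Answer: 8254/5 ≈ 1650.8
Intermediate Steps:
L(f) = -1 + f**2 - f
z(j) = j**2 (z(j) = (j**2 + (-1 + (2*0)**2 - 2*0)*j) + j = (j**2 + (-1 + 0**2 - 1*0)*j) + j = (j**2 + (-1 + 0 + 0)*j) + j = (j**2 - j) + j = j**2)
c(W) = 26/5 + 16/W (c(W) = -26/(-5) + 4**2/W = -26*(-1/5) + 16/W = 26/5 + 16/W)
1660 - c(4) = 1660 - (26/5 + 16/4) = 1660 - (26/5 + 16*(1/4)) = 1660 - (26/5 + 4) = 1660 - 1*46/5 = 1660 - 46/5 = 8254/5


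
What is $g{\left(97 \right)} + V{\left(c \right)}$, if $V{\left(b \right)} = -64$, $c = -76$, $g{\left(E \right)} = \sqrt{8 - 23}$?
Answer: $-64 + i \sqrt{15} \approx -64.0 + 3.873 i$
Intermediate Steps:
$g{\left(E \right)} = i \sqrt{15}$ ($g{\left(E \right)} = \sqrt{-15} = i \sqrt{15}$)
$g{\left(97 \right)} + V{\left(c \right)} = i \sqrt{15} - 64 = -64 + i \sqrt{15}$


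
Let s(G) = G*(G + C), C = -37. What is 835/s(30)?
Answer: -167/42 ≈ -3.9762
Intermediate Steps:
s(G) = G*(-37 + G) (s(G) = G*(G - 37) = G*(-37 + G))
835/s(30) = 835/((30*(-37 + 30))) = 835/((30*(-7))) = 835/(-210) = 835*(-1/210) = -167/42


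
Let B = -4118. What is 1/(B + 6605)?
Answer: 1/2487 ≈ 0.00040209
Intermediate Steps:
1/(B + 6605) = 1/(-4118 + 6605) = 1/2487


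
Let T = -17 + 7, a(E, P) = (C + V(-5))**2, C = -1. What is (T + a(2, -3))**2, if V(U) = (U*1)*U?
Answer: 320356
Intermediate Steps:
V(U) = U**2 (V(U) = U*U = U**2)
a(E, P) = 576 (a(E, P) = (-1 + (-5)**2)**2 = (-1 + 25)**2 = 24**2 = 576)
T = -10
(T + a(2, -3))**2 = (-10 + 576)**2 = 566**2 = 320356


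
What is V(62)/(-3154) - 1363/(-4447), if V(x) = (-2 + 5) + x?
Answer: 4009847/14025838 ≈ 0.28589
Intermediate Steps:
V(x) = 3 + x
V(62)/(-3154) - 1363/(-4447) = (3 + 62)/(-3154) - 1363/(-4447) = 65*(-1/3154) - 1363*(-1/4447) = -65/3154 + 1363/4447 = 4009847/14025838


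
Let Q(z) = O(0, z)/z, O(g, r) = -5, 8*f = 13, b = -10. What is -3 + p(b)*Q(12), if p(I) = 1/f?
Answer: -127/39 ≈ -3.2564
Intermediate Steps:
f = 13/8 (f = (⅛)*13 = 13/8 ≈ 1.6250)
p(I) = 8/13 (p(I) = 1/(13/8) = 8/13)
Q(z) = -5/z
-3 + p(b)*Q(12) = -3 + 8*(-5/12)/13 = -3 + 8*(-5*1/12)/13 = -3 + (8/13)*(-5/12) = -3 - 10/39 = -127/39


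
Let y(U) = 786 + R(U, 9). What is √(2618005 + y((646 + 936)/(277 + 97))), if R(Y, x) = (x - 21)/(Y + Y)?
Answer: √1638526884169/791 ≈ 1618.3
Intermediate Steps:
R(Y, x) = (-21 + x)/(2*Y) (R(Y, x) = (-21 + x)/((2*Y)) = (-21 + x)*(1/(2*Y)) = (-21 + x)/(2*Y))
y(U) = 786 - 6/U (y(U) = 786 + (-21 + 9)/(2*U) = 786 + (½)*(-12)/U = 786 - 6/U)
√(2618005 + y((646 + 936)/(277 + 97))) = √(2618005 + (786 - 6*(277 + 97)/(646 + 936))) = √(2618005 + (786 - 6/(1582/374))) = √(2618005 + (786 - 6/(1582*(1/374)))) = √(2618005 + (786 - 6/791/187)) = √(2618005 + (786 - 6*187/791)) = √(2618005 + (786 - 1122/791)) = √(2618005 + 620604/791) = √(2071462559/791) = √1638526884169/791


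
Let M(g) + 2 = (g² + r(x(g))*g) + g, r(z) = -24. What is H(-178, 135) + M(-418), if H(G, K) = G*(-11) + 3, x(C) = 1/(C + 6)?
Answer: 186297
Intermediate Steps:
x(C) = 1/(6 + C)
H(G, K) = 3 - 11*G (H(G, K) = -11*G + 3 = 3 - 11*G)
M(g) = -2 + g² - 23*g (M(g) = -2 + ((g² - 24*g) + g) = -2 + (g² - 23*g) = -2 + g² - 23*g)
H(-178, 135) + M(-418) = (3 - 11*(-178)) + (-2 + (-418)² - 23*(-418)) = (3 + 1958) + (-2 + 174724 + 9614) = 1961 + 184336 = 186297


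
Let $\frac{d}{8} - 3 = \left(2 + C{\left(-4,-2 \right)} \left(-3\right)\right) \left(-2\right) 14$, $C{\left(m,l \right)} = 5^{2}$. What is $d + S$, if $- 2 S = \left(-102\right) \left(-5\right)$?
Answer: $16121$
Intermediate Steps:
$C{\left(m,l \right)} = 25$
$S = -255$ ($S = - \frac{\left(-102\right) \left(-5\right)}{2} = \left(- \frac{1}{2}\right) 510 = -255$)
$d = 16376$ ($d = 24 + 8 \left(2 + 25 \left(-3\right)\right) \left(-2\right) 14 = 24 + 8 \left(2 - 75\right) \left(-2\right) 14 = 24 + 8 \left(-73\right) \left(-2\right) 14 = 24 + 8 \cdot 146 \cdot 14 = 24 + 8 \cdot 2044 = 24 + 16352 = 16376$)
$d + S = 16376 - 255 = 16121$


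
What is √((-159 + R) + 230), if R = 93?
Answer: 2*√41 ≈ 12.806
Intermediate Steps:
√((-159 + R) + 230) = √((-159 + 93) + 230) = √(-66 + 230) = √164 = 2*√41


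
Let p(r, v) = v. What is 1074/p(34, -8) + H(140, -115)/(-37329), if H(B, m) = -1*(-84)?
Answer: -6682003/49772 ≈ -134.25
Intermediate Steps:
H(B, m) = 84
1074/p(34, -8) + H(140, -115)/(-37329) = 1074/(-8) + 84/(-37329) = 1074*(-1/8) + 84*(-1/37329) = -537/4 - 28/12443 = -6682003/49772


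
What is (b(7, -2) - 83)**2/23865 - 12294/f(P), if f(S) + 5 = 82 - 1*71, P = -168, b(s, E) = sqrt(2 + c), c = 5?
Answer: -2049 + (83 - sqrt(7))**2/23865 ≈ -2048.7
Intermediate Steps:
b(s, E) = sqrt(7) (b(s, E) = sqrt(2 + 5) = sqrt(7))
f(S) = 6 (f(S) = -5 + (82 - 1*71) = -5 + (82 - 71) = -5 + 11 = 6)
(b(7, -2) - 83)**2/23865 - 12294/f(P) = (sqrt(7) - 83)**2/23865 - 12294/6 = (-83 + sqrt(7))**2*(1/23865) - 12294*1/6 = (-83 + sqrt(7))**2/23865 - 2049 = -2049 + (-83 + sqrt(7))**2/23865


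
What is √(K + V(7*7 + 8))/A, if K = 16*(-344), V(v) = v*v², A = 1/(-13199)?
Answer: -13199*√179689 ≈ -5.5950e+6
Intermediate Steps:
A = -1/13199 ≈ -7.5763e-5
V(v) = v³
K = -5504
√(K + V(7*7 + 8))/A = √(-5504 + (7*7 + 8)³)/(-1/13199) = √(-5504 + (49 + 8)³)*(-13199) = √(-5504 + 57³)*(-13199) = √(-5504 + 185193)*(-13199) = √179689*(-13199) = -13199*√179689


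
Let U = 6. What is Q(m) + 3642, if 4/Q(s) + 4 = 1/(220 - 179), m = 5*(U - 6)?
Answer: 593482/163 ≈ 3641.0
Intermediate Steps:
m = 0 (m = 5*(6 - 6) = 5*0 = 0)
Q(s) = -164/163 (Q(s) = 4/(-4 + 1/(220 - 179)) = 4/(-4 + 1/41) = 4/(-163/41) = 4*(-41/163) = -164/163)
Q(m) + 3642 = -164/163 + 3642 = 593482/163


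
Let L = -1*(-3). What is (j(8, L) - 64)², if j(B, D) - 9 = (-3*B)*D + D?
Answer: 15376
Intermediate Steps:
L = 3
j(B, D) = 9 + D - 3*B*D (j(B, D) = 9 + ((-3*B)*D + D) = 9 + (-3*B*D + D) = 9 + (D - 3*B*D) = 9 + D - 3*B*D)
(j(8, L) - 64)² = ((9 + 3 - 3*8*3) - 64)² = ((9 + 3 - 72) - 64)² = (-60 - 64)² = (-124)² = 15376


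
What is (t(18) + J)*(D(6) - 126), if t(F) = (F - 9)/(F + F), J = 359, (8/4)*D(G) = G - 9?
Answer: -366435/8 ≈ -45804.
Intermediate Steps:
D(G) = -9/2 + G/2 (D(G) = (G - 9)/2 = (-9 + G)/2 = -9/2 + G/2)
t(F) = (-9 + F)/(2*F) (t(F) = (-9 + F)/((2*F)) = (-9 + F)*(1/(2*F)) = (-9 + F)/(2*F))
(t(18) + J)*(D(6) - 126) = ((½)*(-9 + 18)/18 + 359)*((-9/2 + (½)*6) - 126) = ((½)*(1/18)*9 + 359)*((-9/2 + 3) - 126) = (¼ + 359)*(-3/2 - 126) = (1437/4)*(-255/2) = -366435/8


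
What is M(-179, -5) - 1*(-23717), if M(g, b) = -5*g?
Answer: 24612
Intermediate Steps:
M(-179, -5) - 1*(-23717) = -5*(-179) - 1*(-23717) = 895 + 23717 = 24612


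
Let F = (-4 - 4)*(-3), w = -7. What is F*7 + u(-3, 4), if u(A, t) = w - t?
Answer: 157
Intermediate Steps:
F = 24 (F = -8*(-3) = 24)
u(A, t) = -7 - t
F*7 + u(-3, 4) = 24*7 + (-7 - 1*4) = 168 + (-7 - 4) = 168 - 11 = 157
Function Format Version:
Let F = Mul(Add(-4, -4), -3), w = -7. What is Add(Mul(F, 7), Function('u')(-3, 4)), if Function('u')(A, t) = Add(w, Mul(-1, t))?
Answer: 157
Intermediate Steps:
F = 24 (F = Mul(-8, -3) = 24)
Function('u')(A, t) = Add(-7, Mul(-1, t))
Add(Mul(F, 7), Function('u')(-3, 4)) = Add(Mul(24, 7), Add(-7, Mul(-1, 4))) = Add(168, Add(-7, -4)) = Add(168, -11) = 157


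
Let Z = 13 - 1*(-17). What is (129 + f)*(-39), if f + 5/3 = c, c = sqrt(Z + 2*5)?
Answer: -4966 - 78*sqrt(10) ≈ -5212.7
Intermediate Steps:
Z = 30 (Z = 13 + 17 = 30)
c = 2*sqrt(10) (c = sqrt(30 + 2*5) = sqrt(30 + 10) = sqrt(40) = 2*sqrt(10) ≈ 6.3246)
f = -5/3 + 2*sqrt(10) ≈ 4.6579
(129 + f)*(-39) = (129 + (-5/3 + 2*sqrt(10)))*(-39) = (382/3 + 2*sqrt(10))*(-39) = -4966 - 78*sqrt(10)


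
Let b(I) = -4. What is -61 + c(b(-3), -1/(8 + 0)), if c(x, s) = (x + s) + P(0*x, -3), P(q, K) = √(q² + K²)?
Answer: -497/8 ≈ -62.125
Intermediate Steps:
P(q, K) = √(K² + q²)
c(x, s) = 3 + s + x (c(x, s) = (x + s) + √((-3)² + (0*x)²) = (s + x) + √(9 + 0²) = (s + x) + √(9 + 0) = (s + x) + √9 = (s + x) + 3 = 3 + s + x)
-61 + c(b(-3), -1/(8 + 0)) = -61 + (3 - 1/(8 + 0) - 4) = -61 + (3 - 1/8 - 4) = -61 + (3 - 1*⅛ - 4) = -61 + (3 - ⅛ - 4) = -61 - 9/8 = -497/8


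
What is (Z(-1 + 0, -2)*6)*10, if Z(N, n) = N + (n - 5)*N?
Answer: 360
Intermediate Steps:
Z(N, n) = N + N*(-5 + n) (Z(N, n) = N + (-5 + n)*N = N + N*(-5 + n))
(Z(-1 + 0, -2)*6)*10 = (((-1 + 0)*(-4 - 2))*6)*10 = (-1*(-6)*6)*10 = (6*6)*10 = 36*10 = 360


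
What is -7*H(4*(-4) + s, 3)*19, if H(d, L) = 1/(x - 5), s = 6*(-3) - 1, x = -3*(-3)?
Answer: -133/4 ≈ -33.250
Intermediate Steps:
x = 9
s = -19 (s = -18 - 1 = -19)
H(d, L) = 1/4 (H(d, L) = 1/(9 - 5) = 1/4)
-7*H(4*(-4) + s, 3)*19 = -7*1/4*19 = -7/4*19 = -133/4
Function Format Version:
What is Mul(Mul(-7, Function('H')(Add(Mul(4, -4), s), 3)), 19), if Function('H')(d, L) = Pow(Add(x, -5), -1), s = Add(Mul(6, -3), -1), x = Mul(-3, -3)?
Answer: Rational(-133, 4) ≈ -33.250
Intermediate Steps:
x = 9
s = -19 (s = Add(-18, -1) = -19)
Function('H')(d, L) = Rational(1, 4) (Function('H')(d, L) = Pow(Add(9, -5), -1) = Pow(4, -1) = Rational(1, 4))
Mul(Mul(-7, Function('H')(Add(Mul(4, -4), s), 3)), 19) = Mul(Mul(-7, Rational(1, 4)), 19) = Mul(Rational(-7, 4), 19) = Rational(-133, 4)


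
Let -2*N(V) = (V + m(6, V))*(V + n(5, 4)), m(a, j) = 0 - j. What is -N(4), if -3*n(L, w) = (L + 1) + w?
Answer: 0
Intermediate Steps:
m(a, j) = -j
n(L, w) = -1/3 - L/3 - w/3 (n(L, w) = -((L + 1) + w)/3 = -((1 + L) + w)/3 = -(1 + L + w)/3 = -1/3 - L/3 - w/3)
N(V) = 0 (N(V) = -(V - V)*(V + (-1/3 - 1/3*5 - 1/3*4))/2 = -0*(V + (-1/3 - 5/3 - 4/3)) = -0*(V - 10/3) = -0*(-10/3 + V) = -1/2*0 = 0)
-N(4) = -1*0 = 0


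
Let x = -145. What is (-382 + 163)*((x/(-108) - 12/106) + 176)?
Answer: -74055653/1908 ≈ -38813.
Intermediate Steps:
(-382 + 163)*((x/(-108) - 12/106) + 176) = (-382 + 163)*((-145/(-108) - 12/106) + 176) = -219*((-145*(-1/108) - 12*1/106) + 176) = -219*((145/108 - 6/53) + 176) = -219*(7037/5724 + 176) = -219*1014461/5724 = -74055653/1908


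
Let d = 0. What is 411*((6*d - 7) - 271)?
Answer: -114258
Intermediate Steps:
411*((6*d - 7) - 271) = 411*((6*0 - 7) - 271) = 411*((0 - 7) - 271) = 411*(-7 - 271) = 411*(-278) = -114258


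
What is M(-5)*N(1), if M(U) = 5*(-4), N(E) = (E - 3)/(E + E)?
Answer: 20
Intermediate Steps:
N(E) = (-3 + E)/(2*E) (N(E) = (-3 + E)/((2*E)) = (-3 + E)*(1/(2*E)) = (-3 + E)/(2*E))
M(U) = -20
M(-5)*N(1) = -10*(-3 + 1)/1 = -10*(-2) = -20*(-1) = 20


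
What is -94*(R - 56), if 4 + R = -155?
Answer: 20210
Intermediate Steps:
R = -159 (R = -4 - 155 = -159)
-94*(R - 56) = -94*(-159 - 56) = -94*(-215) = 20210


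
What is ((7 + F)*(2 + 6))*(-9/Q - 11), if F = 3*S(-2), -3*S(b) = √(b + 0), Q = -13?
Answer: -7504/13 + 1072*I*√2/13 ≈ -577.23 + 116.62*I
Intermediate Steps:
S(b) = -√b/3 (S(b) = -√(b + 0)/3 = -√b/3)
F = -I*√2 (F = 3*(-I*√2/3) = -I*√2 ≈ -1.4142*I)
((7 + F)*(2 + 6))*(-9/Q - 11) = ((7 - I*√2)*(2 + 6))*(-9/(-13) - 11) = ((7 - I*√2)*8)*(-9*(-1/13) - 11) = (56 - 8*I*√2)*(9/13 - 11) = (56 - 8*I*√2)*(-134/13) = -7504/13 + 1072*I*√2/13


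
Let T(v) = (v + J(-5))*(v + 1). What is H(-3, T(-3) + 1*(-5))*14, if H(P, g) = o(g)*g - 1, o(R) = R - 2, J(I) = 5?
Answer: 1372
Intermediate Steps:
o(R) = -2 + R
T(v) = (1 + v)*(5 + v) (T(v) = (v + 5)*(v + 1) = (5 + v)*(1 + v) = (1 + v)*(5 + v))
H(P, g) = -1 + g*(-2 + g) (H(P, g) = (-2 + g)*g - 1 = g*(-2 + g) - 1 = -1 + g*(-2 + g))
H(-3, T(-3) + 1*(-5))*14 = (-1 + ((5 + (-3)² + 6*(-3)) + 1*(-5))*(-2 + ((5 + (-3)² + 6*(-3)) + 1*(-5))))*14 = (-1 + ((5 + 9 - 18) - 5)*(-2 + ((5 + 9 - 18) - 5)))*14 = (-1 + (-4 - 5)*(-2 + (-4 - 5)))*14 = (-1 - 9*(-2 - 9))*14 = (-1 - 9*(-11))*14 = (-1 + 99)*14 = 98*14 = 1372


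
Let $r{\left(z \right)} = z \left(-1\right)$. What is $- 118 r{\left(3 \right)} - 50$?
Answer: $304$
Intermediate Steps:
$r{\left(z \right)} = - z$
$- 118 r{\left(3 \right)} - 50 = - 118 \left(\left(-1\right) 3\right) - 50 = \left(-118\right) \left(-3\right) - 50 = 354 - 50 = 304$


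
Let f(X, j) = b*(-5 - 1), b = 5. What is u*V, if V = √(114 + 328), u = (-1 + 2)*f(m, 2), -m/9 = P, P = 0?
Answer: -30*√442 ≈ -630.71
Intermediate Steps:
m = 0 (m = -9*0 = 0)
f(X, j) = -30 (f(X, j) = 5*(-5 - 1) = 5*(-6) = -30)
u = -30 (u = (-1 + 2)*(-30) = 1*(-30) = -30)
V = √442 ≈ 21.024
u*V = -30*√442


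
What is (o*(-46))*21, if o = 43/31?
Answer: -41538/31 ≈ -1339.9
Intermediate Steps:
o = 43/31 (o = 43*(1/31) = 43/31 ≈ 1.3871)
(o*(-46))*21 = ((43/31)*(-46))*21 = -1978/31*21 = -41538/31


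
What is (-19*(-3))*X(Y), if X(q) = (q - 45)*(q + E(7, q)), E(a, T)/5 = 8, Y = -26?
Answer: -56658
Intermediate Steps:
E(a, T) = 40 (E(a, T) = 5*8 = 40)
X(q) = (-45 + q)*(40 + q) (X(q) = (q - 45)*(q + 40) = (-45 + q)*(40 + q))
(-19*(-3))*X(Y) = (-19*(-3))*(-1800 + (-26)² - 5*(-26)) = 57*(-1800 + 676 + 130) = 57*(-994) = -56658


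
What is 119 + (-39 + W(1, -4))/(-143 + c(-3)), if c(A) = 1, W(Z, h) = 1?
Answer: 8468/71 ≈ 119.27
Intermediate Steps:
119 + (-39 + W(1, -4))/(-143 + c(-3)) = 119 + (-39 + 1)/(-143 + 1) = 119 - 38/(-142) = 119 - 38*(-1/142) = 119 + 19/71 = 8468/71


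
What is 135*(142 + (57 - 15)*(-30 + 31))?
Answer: 24840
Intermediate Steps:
135*(142 + (57 - 15)*(-30 + 31)) = 135*(142 + 42*1) = 135*(142 + 42) = 135*184 = 24840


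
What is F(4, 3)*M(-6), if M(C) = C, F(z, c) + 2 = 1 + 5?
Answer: -24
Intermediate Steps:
F(z, c) = 4 (F(z, c) = -2 + (1 + 5) = -2 + 6 = 4)
F(4, 3)*M(-6) = 4*(-6) = -24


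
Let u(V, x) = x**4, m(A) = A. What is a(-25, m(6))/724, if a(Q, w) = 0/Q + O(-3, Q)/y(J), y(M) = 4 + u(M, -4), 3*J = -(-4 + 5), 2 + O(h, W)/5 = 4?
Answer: 1/18824 ≈ 5.3124e-5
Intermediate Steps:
O(h, W) = 10 (O(h, W) = -10 + 5*4 = -10 + 20 = 10)
J = -1/3 (J = (-(-4 + 5))/3 = (-1*1)/3 = (1/3)*(-1) = -1/3 ≈ -0.33333)
y(M) = 260 (y(M) = 4 + (-4)**4 = 4 + 256 = 260)
a(Q, w) = 1/26 (a(Q, w) = 0/Q + 10/260 = 0 + 10*(1/260) = 0 + 1/26 = 1/26)
a(-25, m(6))/724 = (1/26)/724 = (1/26)*(1/724) = 1/18824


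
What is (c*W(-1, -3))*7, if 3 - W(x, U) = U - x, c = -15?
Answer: -525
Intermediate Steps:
W(x, U) = 3 + x - U (W(x, U) = 3 - (U - x) = 3 + (x - U) = 3 + x - U)
(c*W(-1, -3))*7 = -15*(3 - 1 - 1*(-3))*7 = -15*(3 - 1 + 3)*7 = -15*5*7 = -75*7 = -525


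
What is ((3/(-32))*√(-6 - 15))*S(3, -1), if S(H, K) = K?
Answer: 3*I*√21/32 ≈ 0.42962*I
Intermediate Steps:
((3/(-32))*√(-6 - 15))*S(3, -1) = ((3/(-32))*√(-6 - 15))*(-1) = ((3*(-1/32))*√(-21))*(-1) = -3*I*√21/32*(-1) = 3*I*√21/32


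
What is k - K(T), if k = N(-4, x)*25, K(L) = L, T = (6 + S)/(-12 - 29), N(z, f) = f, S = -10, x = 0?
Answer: -4/41 ≈ -0.097561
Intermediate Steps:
T = 4/41 (T = (6 - 10)/(-12 - 29) = -4/(-41) = -4*(-1/41) = 4/41 ≈ 0.097561)
k = 0 (k = 0*25 = 0)
k - K(T) = 0 - 1*4/41 = 0 - 4/41 = -4/41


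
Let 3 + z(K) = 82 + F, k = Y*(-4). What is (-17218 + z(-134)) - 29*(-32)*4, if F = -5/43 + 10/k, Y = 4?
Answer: -4619143/344 ≈ -13428.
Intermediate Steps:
k = -16 (k = 4*(-4) = -16)
F = -255/344 (F = -5/43 + 10/(-16) = -5*1/43 + 10*(-1/16) = -5/43 - 5/8 = -255/344 ≈ -0.74128)
z(K) = 26921/344 (z(K) = -3 + (82 - 255/344) = -3 + 27953/344 = 26921/344)
(-17218 + z(-134)) - 29*(-32)*4 = (-17218 + 26921/344) - 29*(-32)*4 = -5896071/344 + 928*4 = -5896071/344 + 3712 = -4619143/344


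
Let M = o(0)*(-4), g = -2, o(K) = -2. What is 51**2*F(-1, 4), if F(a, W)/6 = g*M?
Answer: -249696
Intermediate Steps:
M = 8 (M = -2*(-4) = 8)
F(a, W) = -96 (F(a, W) = 6*(-2*8) = 6*(-16) = -96)
51**2*F(-1, 4) = 51**2*(-96) = 2601*(-96) = -249696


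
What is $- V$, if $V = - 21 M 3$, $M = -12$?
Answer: $-756$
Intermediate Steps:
$V = 756$ ($V = \left(-21\right) \left(-12\right) 3 = 252 \cdot 3 = 756$)
$- V = \left(-1\right) 756 = -756$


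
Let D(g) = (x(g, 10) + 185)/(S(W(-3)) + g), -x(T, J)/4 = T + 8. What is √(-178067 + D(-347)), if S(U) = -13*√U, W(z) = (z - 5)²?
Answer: I*√36219700858/451 ≈ 421.98*I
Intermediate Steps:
x(T, J) = -32 - 4*T (x(T, J) = -4*(T + 8) = -4*(8 + T) = -32 - 4*T)
W(z) = (-5 + z)²
D(g) = (153 - 4*g)/(-104 + g) (D(g) = ((-32 - 4*g) + 185)/(-13*√((-5 - 3)²) + g) = (153 - 4*g)/(-13*√((-8)²) + g) = (153 - 4*g)/(-13*√64 + g) = (153 - 4*g)/(-13*8 + g) = (153 - 4*g)/(-104 + g))
√(-178067 + D(-347)) = √(-178067 + (153 - 4*(-347))/(-104 - 347)) = √(-178067 + (153 + 1388)/(-451)) = √(-178067 - 1/451*1541) = √(-178067 - 1541/451) = √(-80309758/451) = I*√36219700858/451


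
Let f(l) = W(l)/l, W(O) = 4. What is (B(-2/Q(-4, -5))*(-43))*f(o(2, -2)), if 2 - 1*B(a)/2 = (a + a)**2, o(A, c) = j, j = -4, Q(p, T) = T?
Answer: 2924/25 ≈ 116.96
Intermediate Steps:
o(A, c) = -4
f(l) = 4/l
B(a) = 4 - 8*a**2 (B(a) = 4 - 2*(a + a)**2 = 4 - 2*4*a**2 = 4 - 8*a**2)
(B(-2/Q(-4, -5))*(-43))*f(o(2, -2)) = ((4 - 8*(-2/(-5))**2)*(-43))*(4/(-4)) = ((4 - 8*(-2*(-1/5))**2)*(-43))*(4*(-1/4)) = ((4 - 8*(2/5)**2)*(-43))*(-1) = ((4 - 8*4/25)*(-43))*(-1) = ((4 - 32/25)*(-43))*(-1) = ((68/25)*(-43))*(-1) = -2924/25*(-1) = 2924/25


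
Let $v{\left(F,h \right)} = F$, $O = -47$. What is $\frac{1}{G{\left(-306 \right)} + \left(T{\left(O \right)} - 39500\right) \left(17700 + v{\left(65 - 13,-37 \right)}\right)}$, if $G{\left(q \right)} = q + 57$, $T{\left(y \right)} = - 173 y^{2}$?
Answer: $- \frac{1}{7485255313} \approx -1.336 \cdot 10^{-10}$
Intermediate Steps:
$G{\left(q \right)} = 57 + q$
$\frac{1}{G{\left(-306 \right)} + \left(T{\left(O \right)} - 39500\right) \left(17700 + v{\left(65 - 13,-37 \right)}\right)} = \frac{1}{\left(57 - 306\right) + \left(- 173 \left(-47\right)^{2} - 39500\right) \left(17700 + \left(65 - 13\right)\right)} = \frac{1}{-249 + \left(\left(-173\right) 2209 - 39500\right) \left(17700 + \left(65 - 13\right)\right)} = \frac{1}{-249 + \left(-382157 - 39500\right) \left(17700 + 52\right)} = \frac{1}{-249 - 7485255064} = \frac{1}{-7485255313} = - \frac{1}{7485255313}$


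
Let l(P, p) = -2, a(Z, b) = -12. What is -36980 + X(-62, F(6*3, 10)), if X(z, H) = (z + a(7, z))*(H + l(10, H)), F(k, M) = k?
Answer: -38164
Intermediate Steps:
X(z, H) = (-12 + z)*(-2 + H) (X(z, H) = (z - 12)*(H - 2) = (-12 + z)*(-2 + H))
-36980 + X(-62, F(6*3, 10)) = -36980 + (24 - 72*3 - 2*(-62) + (6*3)*(-62)) = -36980 + (24 - 12*18 + 124 + 18*(-62)) = -36980 + (24 - 216 + 124 - 1116) = -36980 - 1184 = -38164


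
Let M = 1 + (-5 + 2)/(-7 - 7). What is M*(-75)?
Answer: -1275/14 ≈ -91.071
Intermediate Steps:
M = 17/14 (M = 1 - 3/(-14) = 1 - 3*(-1/14) = 1 + 3/14 = 17/14 ≈ 1.2143)
M*(-75) = (17/14)*(-75) = -1275/14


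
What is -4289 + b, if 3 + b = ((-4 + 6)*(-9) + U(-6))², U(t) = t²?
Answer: -3968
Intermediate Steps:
b = 321 (b = -3 + ((-4 + 6)*(-9) + (-6)²)² = -3 + (2*(-9) + 36)² = -3 + (-18 + 36)² = -3 + 18² = -3 + 324 = 321)
-4289 + b = -4289 + 321 = -3968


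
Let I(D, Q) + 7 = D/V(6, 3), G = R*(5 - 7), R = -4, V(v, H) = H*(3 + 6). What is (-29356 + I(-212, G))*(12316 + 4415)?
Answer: -1474211167/3 ≈ -4.9140e+8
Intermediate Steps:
V(v, H) = 9*H (V(v, H) = H*9 = 9*H)
G = 8 (G = -4*(5 - 7) = -4*(-2) = 8)
I(D, Q) = -7 + D/27 (I(D, Q) = -7 + D/((9*3)) = -7 + D/27)
(-29356 + I(-212, G))*(12316 + 4415) = (-29356 + (-7 + (1/27)*(-212)))*(12316 + 4415) = (-29356 + (-7 - 212/27))*16731 = (-29356 - 401/27)*16731 = -793013/27*16731 = -1474211167/3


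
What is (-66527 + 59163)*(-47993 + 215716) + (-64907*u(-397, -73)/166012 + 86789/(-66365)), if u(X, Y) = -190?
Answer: -6803853608768976189/5508693190 ≈ -1.2351e+9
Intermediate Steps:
(-66527 + 59163)*(-47993 + 215716) + (-64907*u(-397, -73)/166012 + 86789/(-66365)) = (-66527 + 59163)*(-47993 + 215716) + (-64907/(166012/(-190)) + 86789/(-66365)) = -7364*167723 + (-64907/(166012*(-1/190)) + 86789*(-1/66365)) = -1235112172 + (-64907/(-83006/95) - 86789/66365) = -1235112172 + (-64907*(-95/83006) - 86789/66365) = -1235112172 + (6166165/83006 - 86789/66365) = -1235112172 + 402013532491/5508693190 = -6803853608768976189/5508693190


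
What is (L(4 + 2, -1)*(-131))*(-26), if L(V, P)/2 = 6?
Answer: 40872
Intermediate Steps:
L(V, P) = 12 (L(V, P) = 2*6 = 12)
(L(4 + 2, -1)*(-131))*(-26) = (12*(-131))*(-26) = -1572*(-26) = 40872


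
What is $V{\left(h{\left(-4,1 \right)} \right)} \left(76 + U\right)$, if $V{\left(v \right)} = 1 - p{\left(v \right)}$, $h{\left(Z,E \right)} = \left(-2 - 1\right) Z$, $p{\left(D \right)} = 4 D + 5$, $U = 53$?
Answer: $-6708$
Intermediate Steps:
$p{\left(D \right)} = 5 + 4 D$
$h{\left(Z,E \right)} = - 3 Z$
$V{\left(v \right)} = -4 - 4 v$ ($V{\left(v \right)} = 1 - \left(5 + 4 v\right) = -4 - 4 v$)
$V{\left(h{\left(-4,1 \right)} \right)} \left(76 + U\right) = \left(-4 - 4 \left(\left(-3\right) \left(-4\right)\right)\right) \left(76 + 53\right) = \left(-4 - 48\right) 129 = \left(-52\right) 129 = -6708$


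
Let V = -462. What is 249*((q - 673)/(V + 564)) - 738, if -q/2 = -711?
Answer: 37075/34 ≈ 1090.4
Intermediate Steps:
q = 1422 (q = -2*(-711) = 1422)
249*((q - 673)/(V + 564)) - 738 = 249*((1422 - 673)/(-462 + 564)) - 738 = 249*(749/102) - 738 = 62167/34 - 738 = 37075/34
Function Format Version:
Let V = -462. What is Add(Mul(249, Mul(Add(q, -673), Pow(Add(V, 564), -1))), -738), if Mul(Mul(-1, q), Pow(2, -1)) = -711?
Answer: Rational(37075, 34) ≈ 1090.4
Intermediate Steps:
q = 1422 (q = Mul(-2, -711) = 1422)
Add(Mul(249, Mul(Add(q, -673), Pow(Add(V, 564), -1))), -738) = Add(Mul(249, Mul(Add(1422, -673), Pow(Add(-462, 564), -1))), -738) = Add(Mul(249, Mul(749, Pow(102, -1))), -738) = Add(Mul(249, Mul(749, Rational(1, 102))), -738) = Add(Mul(249, Rational(749, 102)), -738) = Add(Rational(62167, 34), -738) = Rational(37075, 34)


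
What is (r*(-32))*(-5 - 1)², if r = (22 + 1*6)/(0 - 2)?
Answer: 16128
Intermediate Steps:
r = -14 (r = (22 + 6)/(-2) = 28*(-½) = -14)
(r*(-32))*(-5 - 1)² = (-14*(-32))*(-5 - 1)² = 448*(-6)² = 448*36 = 16128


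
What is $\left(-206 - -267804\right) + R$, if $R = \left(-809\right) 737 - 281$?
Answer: $-328916$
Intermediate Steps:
$R = -596514$ ($R = -596233 - 281 = -596514$)
$\left(-206 - -267804\right) + R = \left(-206 - -267804\right) - 596514 = \left(-206 + 267804\right) - 596514 = 267598 - 596514 = -328916$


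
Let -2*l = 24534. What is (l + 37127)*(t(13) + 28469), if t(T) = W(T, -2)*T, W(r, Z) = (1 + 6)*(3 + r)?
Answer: 743935500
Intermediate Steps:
W(r, Z) = 21 + 7*r (W(r, Z) = 7*(3 + r) = 21 + 7*r)
l = -12267 (l = -½*24534 = -12267)
t(T) = T*(21 + 7*T) (t(T) = (21 + 7*T)*T = T*(21 + 7*T))
(l + 37127)*(t(13) + 28469) = (-12267 + 37127)*(7*13*(3 + 13) + 28469) = 24860*(7*13*16 + 28469) = 24860*(1456 + 28469) = 24860*29925 = 743935500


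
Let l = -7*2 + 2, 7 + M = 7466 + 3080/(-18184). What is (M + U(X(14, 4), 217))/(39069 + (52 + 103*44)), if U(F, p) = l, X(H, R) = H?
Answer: 16926646/99223269 ≈ 0.17059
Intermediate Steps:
M = 16953922/2273 (M = -7 + (7466 + 3080/(-18184)) = -7 + (7466 + 3080*(-1/18184)) = -7 + (7466 - 385/2273) = -7 + 16969833/2273 = 16953922/2273 ≈ 7458.8)
l = -12 (l = -14 + 2 = -12)
U(F, p) = -12
(M + U(X(14, 4), 217))/(39069 + (52 + 103*44)) = (16953922/2273 - 12)/(39069 + (52 + 103*44)) = 16926646/(2273*(39069 + (52 + 4532))) = 16926646/(2273*(39069 + 4584)) = (16926646/2273)/43653 = (16926646/2273)*(1/43653) = 16926646/99223269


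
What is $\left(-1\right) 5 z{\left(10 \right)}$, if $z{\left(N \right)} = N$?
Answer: $-50$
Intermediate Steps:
$\left(-1\right) 5 z{\left(10 \right)} = \left(-1\right) 5 \cdot 10 = \left(-5\right) 10 = -50$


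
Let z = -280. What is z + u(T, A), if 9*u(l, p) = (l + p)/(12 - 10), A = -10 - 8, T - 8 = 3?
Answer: -5047/18 ≈ -280.39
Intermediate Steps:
T = 11 (T = 8 + 3 = 11)
A = -18
u(l, p) = l/18 + p/18 (u(l, p) = ((l + p)/(12 - 10))/9 = ((l + p)/2)/9 = ((l + p)*(½))/9 = (l/2 + p/2)/9 = l/18 + p/18)
z + u(T, A) = -280 + ((1/18)*11 + (1/18)*(-18)) = -280 + (11/18 - 1) = -280 - 7/18 = -5047/18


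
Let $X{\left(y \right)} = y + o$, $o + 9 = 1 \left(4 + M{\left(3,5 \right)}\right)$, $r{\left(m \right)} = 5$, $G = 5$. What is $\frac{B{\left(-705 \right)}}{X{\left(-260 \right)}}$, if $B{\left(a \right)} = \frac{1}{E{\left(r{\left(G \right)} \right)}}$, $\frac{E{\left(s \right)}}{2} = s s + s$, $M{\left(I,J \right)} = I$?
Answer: $- \frac{1}{15720} \approx -6.3613 \cdot 10^{-5}$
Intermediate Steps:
$o = -2$ ($o = -9 + 1 \left(4 + 3\right) = -9 + 1 \cdot 7 = -9 + 7 = -2$)
$E{\left(s \right)} = 2 s + 2 s^{2}$ ($E{\left(s \right)} = 2 \left(s s + s\right) = 2 \left(s^{2} + s\right) = 2 \left(s + s^{2}\right) = 2 s + 2 s^{2}$)
$X{\left(y \right)} = -2 + y$ ($X{\left(y \right)} = y - 2 = -2 + y$)
$B{\left(a \right)} = \frac{1}{60}$ ($B{\left(a \right)} = \frac{1}{2 \cdot 5 \left(1 + 5\right)} = \frac{1}{2 \cdot 5 \cdot 6} = \frac{1}{60}$)
$\frac{B{\left(-705 \right)}}{X{\left(-260 \right)}} = \frac{1}{60 \left(-2 - 260\right)} = \frac{1}{60 \left(-262\right)} = \frac{1}{60} \left(- \frac{1}{262}\right) = - \frac{1}{15720}$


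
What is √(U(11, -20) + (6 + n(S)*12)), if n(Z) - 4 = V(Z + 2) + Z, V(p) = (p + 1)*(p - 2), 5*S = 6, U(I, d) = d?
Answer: √2722/5 ≈ 10.435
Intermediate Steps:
S = 6/5 (S = (⅕)*6 = 6/5 ≈ 1.2000)
V(p) = (1 + p)*(-2 + p)
n(Z) = (2 + Z)² (n(Z) = 4 + ((-2 + (Z + 2)² - (Z + 2)) + Z) = 4 + ((-2 + (2 + Z)² - (2 + Z)) + Z) = 4 + ((-2 + (2 + Z)² + (-2 - Z)) + Z) = 4 + ((-4 + (2 + Z)² - Z) + Z) = 4 + (-4 + (2 + Z)²) = (2 + Z)²)
√(U(11, -20) + (6 + n(S)*12)) = √(-20 + (6 + (2 + 6/5)²*12)) = √(-20 + (6 + (16/5)²*12)) = √(-20 + (6 + (256/25)*12)) = √(-20 + (6 + 3072/25)) = √(-20 + 3222/25) = √(2722/25) = √2722/5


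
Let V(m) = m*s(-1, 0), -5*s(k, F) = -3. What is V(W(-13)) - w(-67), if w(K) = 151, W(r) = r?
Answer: -794/5 ≈ -158.80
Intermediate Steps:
s(k, F) = ⅗ (s(k, F) = -⅕*(-3) = ⅗)
V(m) = 3*m/5 (V(m) = m*(⅗) = 3*m/5)
V(W(-13)) - w(-67) = (⅗)*(-13) - 1*151 = -39/5 - 151 = -794/5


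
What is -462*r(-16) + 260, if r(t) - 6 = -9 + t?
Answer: 9038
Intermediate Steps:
r(t) = -3 + t (r(t) = 6 + (-9 + t) = -3 + t)
-462*r(-16) + 260 = -462*(-3 - 16) + 260 = -462*(-19) + 260 = 8778 + 260 = 9038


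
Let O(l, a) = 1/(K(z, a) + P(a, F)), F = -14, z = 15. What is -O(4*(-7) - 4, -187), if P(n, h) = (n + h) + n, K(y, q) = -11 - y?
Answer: 1/414 ≈ 0.0024155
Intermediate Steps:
P(n, h) = h + 2*n (P(n, h) = (h + n) + n = h + 2*n)
O(l, a) = 1/(-40 + 2*a) (O(l, a) = 1/((-11 - 1*15) + (-14 + 2*a)) = 1/((-11 - 15) + (-14 + 2*a)) = 1/(-26 + (-14 + 2*a)) = 1/(-40 + 2*a))
-O(4*(-7) - 4, -187) = -1/(2*(-20 - 187)) = -1/(2*(-207)) = -(-1)/(2*207) = -1*(-1/414) = 1/414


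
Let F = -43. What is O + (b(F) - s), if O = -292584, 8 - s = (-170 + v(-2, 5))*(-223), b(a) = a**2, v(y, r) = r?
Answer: -253948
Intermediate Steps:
s = -36787 (s = 8 - (-170 + 5)*(-223) = 8 - (-165)*(-223) = 8 - 1*36795 = 8 - 36795 = -36787)
O + (b(F) - s) = -292584 + ((-43)**2 - 1*(-36787)) = -292584 + (1849 + 36787) = -292584 + 38636 = -253948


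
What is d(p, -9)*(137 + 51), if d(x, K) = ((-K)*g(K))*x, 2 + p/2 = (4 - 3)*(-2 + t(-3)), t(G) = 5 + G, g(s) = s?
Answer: 60912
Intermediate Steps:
p = -4 (p = -4 + 2*((4 - 3)*(-2 + (5 - 3))) = -4 + 2*(1*(-2 + 2)) = -4 + 2*(1*0) = -4 + 2*0 = -4 + 0 = -4)
d(x, K) = -x*K² (d(x, K) = ((-K)*K)*x = (-K²)*x = -x*K²)
d(p, -9)*(137 + 51) = (-1*(-4)*(-9)²)*(137 + 51) = -1*(-4)*81*188 = 324*188 = 60912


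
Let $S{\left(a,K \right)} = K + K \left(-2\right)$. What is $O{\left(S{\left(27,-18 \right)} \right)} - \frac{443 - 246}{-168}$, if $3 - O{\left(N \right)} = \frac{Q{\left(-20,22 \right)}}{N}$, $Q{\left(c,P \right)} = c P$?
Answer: $\frac{14423}{504} \approx 28.617$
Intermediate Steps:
$S{\left(a,K \right)} = - K$ ($S{\left(a,K \right)} = K - 2 K = - K$)
$Q{\left(c,P \right)} = P c$
$O{\left(N \right)} = 3 + \frac{440}{N}$ ($O{\left(N \right)} = 3 - \frac{22 \left(-20\right)}{N} = 3 - - \frac{440}{N} = 3 + \frac{440}{N}$)
$O{\left(S{\left(27,-18 \right)} \right)} - \frac{443 - 246}{-168} = \left(3 + \frac{440}{\left(-1\right) \left(-18\right)}\right) - \frac{443 - 246}{-168} = \left(3 + \frac{440}{18}\right) - - \frac{443 - 246}{168} = \left(3 + 440 \cdot \frac{1}{18}\right) - \left(- \frac{1}{168}\right) 197 = \left(3 + \frac{220}{9}\right) - - \frac{197}{168} = \frac{247}{9} + \frac{197}{168} = \frac{14423}{504}$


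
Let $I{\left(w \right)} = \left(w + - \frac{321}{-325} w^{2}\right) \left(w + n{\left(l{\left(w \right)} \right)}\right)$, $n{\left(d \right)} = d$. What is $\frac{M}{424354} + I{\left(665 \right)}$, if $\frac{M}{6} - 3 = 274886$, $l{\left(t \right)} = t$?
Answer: $\frac{1604792819044411}{2758301} \approx 5.8181 \cdot 10^{8}$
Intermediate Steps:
$M = 1649334$ ($M = 18 + 6 \cdot 274886 = 18 + 1649316 = 1649334$)
$I{\left(w \right)} = 2 w \left(w + \frac{321 w^{2}}{325}\right)$ ($I{\left(w \right)} = \left(w + - \frac{321}{-325} w^{2}\right) \left(w + w\right) = \left(w + \left(-321\right) \left(- \frac{1}{325}\right) w^{2}\right) 2 w = \left(w + \frac{321 w^{2}}{325}\right) 2 w = 2 w \left(w + \frac{321 w^{2}}{325}\right)$)
$\frac{M}{424354} + I{\left(665 \right)} = \frac{1649334}{424354} + 665^{2} \left(2 + \frac{642}{325} \cdot 665\right) = 1649334 \cdot \frac{1}{424354} + 442225 \left(2 + \frac{85386}{65}\right) = \frac{824667}{212177} + 442225 \cdot \frac{85516}{65} = \frac{824667}{212177} + \frac{7563462620}{13} = \frac{1604792819044411}{2758301}$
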